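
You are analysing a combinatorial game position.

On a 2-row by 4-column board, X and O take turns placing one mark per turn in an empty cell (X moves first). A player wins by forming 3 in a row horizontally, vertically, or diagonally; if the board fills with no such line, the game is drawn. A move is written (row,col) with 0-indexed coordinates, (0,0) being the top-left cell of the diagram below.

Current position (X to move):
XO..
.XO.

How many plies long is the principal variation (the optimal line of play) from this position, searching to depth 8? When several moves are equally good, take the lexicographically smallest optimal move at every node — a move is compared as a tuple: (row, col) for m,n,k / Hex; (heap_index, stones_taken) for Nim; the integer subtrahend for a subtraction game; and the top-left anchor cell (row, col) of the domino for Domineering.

p1 X@[XO../.XO.]: (0,2)[XOX./.XO.]+0* (0,3)[XO.X/.XO.]+0 (1,0)[XO../XXO.]+0 (1,3)[XO../.XOX]+0
p2 O@[XOX./.XO.]: (0,3)[XOXO/.XO.]+0* (1,0)[XOX./OXO.]+0 (1,3)[XOX./.XOO]+0
p3 X@[XOXO/.XO.]: (1,0)[XOXO/XXO.]+0* (1,3)[XOXO/.XOX]+0
p4 O@[XOXO/XXO.]: (1,3)[XOXO/XXOO]+0*
p5 X@[XOXO/XXOO] terminal +0; root [XO../.XO.] d8

PV length from [XO../.XO.]: 4 plies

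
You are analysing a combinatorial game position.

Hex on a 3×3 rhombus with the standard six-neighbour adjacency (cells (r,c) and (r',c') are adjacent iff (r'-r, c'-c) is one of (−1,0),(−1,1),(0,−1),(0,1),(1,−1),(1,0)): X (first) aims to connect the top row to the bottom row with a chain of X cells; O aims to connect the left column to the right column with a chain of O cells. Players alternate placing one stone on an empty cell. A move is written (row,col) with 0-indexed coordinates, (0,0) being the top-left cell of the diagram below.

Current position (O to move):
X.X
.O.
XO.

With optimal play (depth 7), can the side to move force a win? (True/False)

[X.X/.O./XO.] O move#1: (0,1):-1/XOX/.O./XO., (1,0):+1/X.X/OO./XO.*, (1,2):-1/X.X/.OO/XO., (2,2):-1/X.X/.O./XOO
[X.X/OO./XO.] X move#2: (0,1):-1/XXX/OO./XO.*, (1,2):-1/X.X/OOX/XO., (2,2):-1/X.X/OO./XOX
[XXX/OO./XO.] O move#3: (1,2):+1/XXX/OOO/XO.*, (2,2):+1/XXX/OO./XOO
[XXX/OOO/XO.] end (terminal -1, X#4); searched X.X/.O./XO. to 7

O winning at [X.X/.O./XO.]: True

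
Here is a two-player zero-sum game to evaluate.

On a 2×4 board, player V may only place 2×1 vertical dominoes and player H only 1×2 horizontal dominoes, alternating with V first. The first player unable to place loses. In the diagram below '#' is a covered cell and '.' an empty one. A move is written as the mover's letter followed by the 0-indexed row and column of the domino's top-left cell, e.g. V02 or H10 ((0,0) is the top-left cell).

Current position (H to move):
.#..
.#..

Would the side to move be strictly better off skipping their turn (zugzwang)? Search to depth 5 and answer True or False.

p1 H@[.#../.#..]: H02[.###/.#..]+1* H12[.#../.###]+1
p2 V@[.###/.#..]: V00[####/##..]-1*
p3 H@[####/##..]: H12[####/####]+1*
p4 V@[####/####] terminal -1; root [.#../.#..] d5
suppose H passes — search the same position with V to move:
pass> p1 V@[.#../.#..]: V00[##../##..]-1 V02[.##./.##.]+1* V03[.#.#/.#.#]+1
pass> p2 H@[.##./.##.] terminal -1; root [.#../.#..] d5
for H: play +1, pass -1

zugzwang(.#../.#.., H) = False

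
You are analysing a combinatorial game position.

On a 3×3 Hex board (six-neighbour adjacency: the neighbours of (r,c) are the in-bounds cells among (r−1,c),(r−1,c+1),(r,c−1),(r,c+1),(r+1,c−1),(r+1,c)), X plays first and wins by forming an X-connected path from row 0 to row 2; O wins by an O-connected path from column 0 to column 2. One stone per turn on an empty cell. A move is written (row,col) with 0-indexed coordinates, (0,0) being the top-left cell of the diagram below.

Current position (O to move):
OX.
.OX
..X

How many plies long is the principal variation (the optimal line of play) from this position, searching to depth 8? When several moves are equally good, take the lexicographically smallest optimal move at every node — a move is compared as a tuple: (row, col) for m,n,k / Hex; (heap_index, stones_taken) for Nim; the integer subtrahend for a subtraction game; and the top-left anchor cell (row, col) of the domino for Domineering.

PV length from [OX./.OX/..X]: 3 plies

ply 1, O at OX./.OX/..X | (0,2)=+1→OXO/.OX/..X*; (1,0)=-1→OX./OOX/..X; (2,0)=-1→OX./.OX/O.X; (2,1)=-1→OX./.OX/.OX
ply 2, X at OXO/.OX/..X | (1,0)=-1→OXO/XOX/..X*; (2,0)=-1→OXO/.OX/X.X; (2,1)=-1→OXO/.OX/.XX
ply 3, O at OXO/XOX/..X | (2,0)=+1→OXO/XOX/O.X*; (2,1)=-1→OXO/XOX/.OX
ply 4: OXO/XOX/O.X is terminal -1 (X); from OX./.OX/..X depth 8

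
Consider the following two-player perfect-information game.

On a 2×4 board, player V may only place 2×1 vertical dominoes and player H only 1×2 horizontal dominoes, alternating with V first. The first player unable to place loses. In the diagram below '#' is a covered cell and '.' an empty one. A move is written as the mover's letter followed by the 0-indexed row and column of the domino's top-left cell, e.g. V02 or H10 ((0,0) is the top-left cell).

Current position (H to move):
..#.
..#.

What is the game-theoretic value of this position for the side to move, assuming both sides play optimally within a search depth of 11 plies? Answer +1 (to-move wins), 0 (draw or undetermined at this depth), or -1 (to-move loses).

value(..#./..#., H) = +1

p1 H@[..#./..#.]: H00[###./..#.]+1* H10[..#./###.]+1
p2 V@[###./..#.]: V03[####/..##]-1*
p3 H@[####/..##]: H10[####/####]+1*
p4 V@[####/####] terminal -1; root [..#./..#.] d11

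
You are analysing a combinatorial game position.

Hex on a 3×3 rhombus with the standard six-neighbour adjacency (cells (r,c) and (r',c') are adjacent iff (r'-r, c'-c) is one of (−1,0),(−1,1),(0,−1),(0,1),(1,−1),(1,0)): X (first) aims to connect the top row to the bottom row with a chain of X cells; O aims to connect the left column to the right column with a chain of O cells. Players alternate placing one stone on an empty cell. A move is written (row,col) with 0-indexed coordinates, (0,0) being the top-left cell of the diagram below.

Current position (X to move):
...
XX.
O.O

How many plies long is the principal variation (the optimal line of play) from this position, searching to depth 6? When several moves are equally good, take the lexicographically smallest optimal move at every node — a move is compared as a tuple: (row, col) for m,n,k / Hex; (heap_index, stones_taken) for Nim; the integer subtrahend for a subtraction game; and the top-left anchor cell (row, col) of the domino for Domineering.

p1 X@[.../XX./O.O]: (0,0)[X../XX./O.O]-1 (0,1)[.X./XX./O.O]-1 (0,2)[..X/XX./O.O]-1 (1,2)[.../XXX/O.O]-1 (2,1)[.../XX./OXO]+1*
p2 O@[.../XX./OXO]: (0,0)[O../XX./OXO]-1* (0,1)[.O./XX./OXO]-1 (0,2)[..O/XX./OXO]-1 (1,2)[.../XXO/OXO]-1
p3 X@[O../XX./OXO]: (0,1)[OX./XX./OXO]+1* (0,2)[O.X/XX./OXO]+1 (1,2)[O../XXX/OXO]+1
p4 O@[OX./XX./OXO] terminal -1; root [.../XX./O.O] d6

PV length from [.../XX./O.O]: 3 plies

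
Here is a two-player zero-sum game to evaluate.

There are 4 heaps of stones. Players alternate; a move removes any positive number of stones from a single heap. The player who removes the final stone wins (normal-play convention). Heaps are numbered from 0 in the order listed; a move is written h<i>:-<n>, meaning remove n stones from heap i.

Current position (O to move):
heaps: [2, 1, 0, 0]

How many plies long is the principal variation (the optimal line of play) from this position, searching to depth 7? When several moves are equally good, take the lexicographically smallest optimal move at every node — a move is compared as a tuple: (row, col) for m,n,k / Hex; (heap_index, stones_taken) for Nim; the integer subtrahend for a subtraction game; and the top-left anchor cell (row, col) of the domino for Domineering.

PV length from [(2,1,0,0)]: 3 plies

[(2,1,0,0)] O move#1: h0:-1:+1/(1,1,0,0)*, h0:-2:-1/(0,1,0,0), h1:-1:-1/(2,0,0,0)
[(1,1,0,0)] X move#2: h0:-1:-1/(0,1,0,0)*, h1:-1:-1/(1,0,0,0)
[(0,1,0,0)] O move#3: h1:-1:+1/(0,0,0,0)*
[(0,0,0,0)] end (terminal -1, X#4); searched (2,1,0,0) to 7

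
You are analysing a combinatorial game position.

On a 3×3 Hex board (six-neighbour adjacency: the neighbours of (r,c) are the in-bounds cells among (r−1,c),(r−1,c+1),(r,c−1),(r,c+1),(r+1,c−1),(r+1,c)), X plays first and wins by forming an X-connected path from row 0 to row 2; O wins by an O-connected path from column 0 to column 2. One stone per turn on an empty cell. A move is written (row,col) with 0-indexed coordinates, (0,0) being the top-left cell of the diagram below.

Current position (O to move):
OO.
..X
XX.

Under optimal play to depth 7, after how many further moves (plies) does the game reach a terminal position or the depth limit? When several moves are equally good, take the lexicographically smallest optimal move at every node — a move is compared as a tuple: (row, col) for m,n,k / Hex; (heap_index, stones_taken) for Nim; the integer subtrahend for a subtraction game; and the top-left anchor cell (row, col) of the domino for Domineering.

PV length from [OO./..X/XX.]: 1 ply

ply 1, O at OO./..X/XX. | (0,2)=+1→OOO/..X/XX.*; (1,0)=-1→OO./O.X/XX.; (1,1)=-1→OO./.OX/XX.; (2,2)=-1→OO./..X/XXO
ply 2: OOO/..X/XX. is terminal -1 (X); from OO./..X/XX. depth 7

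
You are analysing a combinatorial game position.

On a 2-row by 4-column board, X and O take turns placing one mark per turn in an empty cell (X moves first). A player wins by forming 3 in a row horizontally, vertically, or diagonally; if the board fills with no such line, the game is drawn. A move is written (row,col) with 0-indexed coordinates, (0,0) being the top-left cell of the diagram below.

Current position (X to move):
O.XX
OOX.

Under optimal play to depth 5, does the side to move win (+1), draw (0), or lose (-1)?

ply 1, X at O.XX/OOX. | (0,1)=+1→OXXX/OOX.*; (1,3)=+0→O.XX/OOXX
ply 2: OXXX/OOX. is terminal -1 (O); from O.XX/OOX. depth 5

value(O.XX/OOX., X) = +1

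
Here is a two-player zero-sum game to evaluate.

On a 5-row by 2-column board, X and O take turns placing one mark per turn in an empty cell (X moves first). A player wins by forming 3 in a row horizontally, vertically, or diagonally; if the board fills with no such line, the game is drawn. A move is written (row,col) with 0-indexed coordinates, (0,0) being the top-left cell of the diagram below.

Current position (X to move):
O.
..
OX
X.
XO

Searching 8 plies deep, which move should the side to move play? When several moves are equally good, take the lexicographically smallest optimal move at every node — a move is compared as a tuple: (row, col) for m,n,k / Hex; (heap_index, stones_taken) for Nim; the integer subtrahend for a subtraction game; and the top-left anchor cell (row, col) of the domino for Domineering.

X's best at [O./../OX/X./XO]: (1,0)

[O./../OX/X./XO] X move#1: (0,1):-1/OX/../OX/X./XO, (1,0):+0/O./X./OX/X./XO*, (1,1):-1/O./.X/OX/X./XO, (3,1):-1/O./../OX/XX/XO
[O./X./OX/X./XO] O move#2: (0,1):+0/OO/X./OX/X./XO*, (1,1):+0/O./XO/OX/X./XO, (3,1):+0/O./X./OX/XO/XO
[OO/X./OX/X./XO] X move#3: (1,1):+0/OO/XX/OX/X./XO*, (3,1):+0/OO/X./OX/XX/XO
[OO/XX/OX/X./XO] O move#4: (3,1):+0/OO/XX/OX/XO/XO*
[OO/XX/OX/XO/XO] end (terminal +0, X#5); searched O./../OX/X./XO to 8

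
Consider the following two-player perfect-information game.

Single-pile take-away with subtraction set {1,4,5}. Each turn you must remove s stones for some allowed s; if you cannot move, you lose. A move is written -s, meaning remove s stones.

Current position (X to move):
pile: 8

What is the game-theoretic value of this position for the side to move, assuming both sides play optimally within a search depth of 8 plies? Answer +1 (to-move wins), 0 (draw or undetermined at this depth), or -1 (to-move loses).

p1 X@[8]: -1[7]-1* -4[4]-1 -5[3]-1
p2 O@[7]: -1[6]-1 -4[3]-1 -5[2]+1*
p3 X@[2]: -1[1]-1*
p4 O@[1]: -1[0]+1*
p5 X@[0] terminal -1; root [8] d8

value(8, X) = -1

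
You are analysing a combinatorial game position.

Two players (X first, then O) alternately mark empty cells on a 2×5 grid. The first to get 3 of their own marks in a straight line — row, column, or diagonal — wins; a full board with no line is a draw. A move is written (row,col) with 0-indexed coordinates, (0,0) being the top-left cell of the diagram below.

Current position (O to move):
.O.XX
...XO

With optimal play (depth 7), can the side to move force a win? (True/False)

[.O.XX/...XO] O move#1: (0,0):-1/OO.XX/...XO, (0,2):+0/.OOXX/...XO*, (1,0):-1/.O.XX/O..XO, (1,1):-1/.O.XX/.O.XO, (1,2):-1/.O.XX/..OXO
[.OOXX/...XO] X move#2: (0,0):+0/XOOXX/...XO*, (1,0):-1/.OOXX/X..XO, (1,1):-1/.OOXX/.X.XO, (1,2):-1/.OOXX/..XXO
[XOOXX/...XO] O move#3: (1,0):+0/XOOXX/O..XO*, (1,1):+0/XOOXX/.O.XO, (1,2):+0/XOOXX/..OXO
[XOOXX/O..XO] X move#4: (1,1):+0/XOOXX/OX.XO*, (1,2):+0/XOOXX/O.XXO
[XOOXX/OX.XO] O move#5: (1,2):+0/XOOXX/OXOXO*
[XOOXX/OXOXO] end (terminal +0, X#6); searched .O.XX/...XO to 7

O winning at [.O.XX/...XO]: False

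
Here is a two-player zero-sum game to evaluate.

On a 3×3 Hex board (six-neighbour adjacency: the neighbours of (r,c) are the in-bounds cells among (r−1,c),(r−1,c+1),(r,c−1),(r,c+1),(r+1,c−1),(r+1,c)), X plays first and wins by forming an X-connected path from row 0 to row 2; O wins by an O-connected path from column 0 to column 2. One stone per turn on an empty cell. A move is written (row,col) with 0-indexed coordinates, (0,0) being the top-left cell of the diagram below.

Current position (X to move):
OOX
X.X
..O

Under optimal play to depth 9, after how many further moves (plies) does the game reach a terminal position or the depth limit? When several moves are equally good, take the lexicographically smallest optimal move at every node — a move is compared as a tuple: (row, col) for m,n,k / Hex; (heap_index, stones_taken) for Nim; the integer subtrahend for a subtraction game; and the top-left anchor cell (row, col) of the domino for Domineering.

[OOX/X.X/..O] X move#1: (1,1):+1/OOX/XXX/..O*, (2,0):+1/OOX/X.X/X.O, (2,1):+1/OOX/X.X/.XO
[OOX/XXX/..O] O move#2: (2,0):-1/OOX/XXX/O.O*, (2,1):-1/OOX/XXX/.OO
[OOX/XXX/O.O] X move#3: (2,1):+1/OOX/XXX/OXO*
[OOX/XXX/OXO] end (terminal -1, O#4); searched OOX/X.X/..O to 9

PV length from [OOX/X.X/..O]: 3 plies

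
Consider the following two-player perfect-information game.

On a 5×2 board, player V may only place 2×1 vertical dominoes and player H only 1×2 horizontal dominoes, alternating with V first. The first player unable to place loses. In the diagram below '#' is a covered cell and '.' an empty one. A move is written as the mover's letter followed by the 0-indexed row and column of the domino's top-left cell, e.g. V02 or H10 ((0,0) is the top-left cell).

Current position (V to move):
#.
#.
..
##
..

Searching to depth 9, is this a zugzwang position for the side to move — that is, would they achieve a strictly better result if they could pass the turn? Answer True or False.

[#./#./../##/..] V move#1: V01:-1/##/##/../##/..*, V11:-1/#./##/.#/##/..
[##/##/../##/..] H move#2: H20:+1/##/##/##/##/..*, H40:+1/##/##/../##/##
[##/##/##/##/..] end (terminal -1, V#3); searched #./#./../##/.. to 9
suppose V passes — search the same position with H to move:
pass> [#./#./../##/..] H move#1: H20:+1/#./#./##/##/..*, H40:-1/#./#./../##/##
pass> [#./#./##/##/..] V move#2: V01:-1/##/##/##/##/..*
pass> [##/##/##/##/..] H move#3: H40:+1/##/##/##/##/##*
pass> [##/##/##/##/##] end (terminal -1, V#4); searched #./#./../##/.. to 9
for V: play -1, pass -1

zugzwang(#./#./../##/.., V) = False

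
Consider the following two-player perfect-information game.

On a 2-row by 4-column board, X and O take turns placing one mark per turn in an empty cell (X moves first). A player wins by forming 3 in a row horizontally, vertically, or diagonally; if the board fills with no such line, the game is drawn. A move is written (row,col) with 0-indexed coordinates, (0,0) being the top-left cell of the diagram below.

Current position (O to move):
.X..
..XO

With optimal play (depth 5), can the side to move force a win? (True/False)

[.X../..XO] O move#1: (0,0):+0/OX../..XO*, (0,2):+0/.XO./..XO, (0,3):+0/.X.O/..XO, (1,0):-1/.X../O.XO, (1,1):-1/.X../.OXO
[OX../..XO] X move#2: (0,2):+0/OXX./..XO*, (0,3):+0/OX.X/..XO, (1,0):+0/OX../X.XO, (1,1):+0/OX../.XXO
[OXX./..XO] O move#3: (0,3):+0/OXXO/..XO*, (1,0):-1/OXX./O.XO, (1,1):-1/OXX./.OXO
[OXXO/..XO] X move#4: (1,0):+0/OXXO/X.XO*, (1,1):+0/OXXO/.XXO
[OXXO/X.XO] O move#5: (1,1):+0/OXXO/XOXO*
[OXXO/XOXO] end (terminal +0, X#6); searched .X../..XO to 5

O winning at [.X../..XO]: False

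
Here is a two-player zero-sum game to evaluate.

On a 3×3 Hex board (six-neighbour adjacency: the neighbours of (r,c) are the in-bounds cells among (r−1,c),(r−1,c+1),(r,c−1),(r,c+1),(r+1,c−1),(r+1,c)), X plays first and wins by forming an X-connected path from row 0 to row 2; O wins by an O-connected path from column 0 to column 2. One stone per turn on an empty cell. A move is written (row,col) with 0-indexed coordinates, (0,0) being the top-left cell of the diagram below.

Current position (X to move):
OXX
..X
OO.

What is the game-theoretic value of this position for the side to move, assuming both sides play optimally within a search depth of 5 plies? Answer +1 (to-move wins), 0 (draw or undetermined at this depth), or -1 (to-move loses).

p1 X@[OXX/..X/OO.]: (1,0)[OXX/X.X/OO.]-1 (1,1)[OXX/.XX/OO.]-1 (2,2)[OXX/..X/OOX]+1*
p2 O@[OXX/..X/OOX] terminal -1; root [OXX/..X/OO.] d5

value(OXX/..X/OO., X) = +1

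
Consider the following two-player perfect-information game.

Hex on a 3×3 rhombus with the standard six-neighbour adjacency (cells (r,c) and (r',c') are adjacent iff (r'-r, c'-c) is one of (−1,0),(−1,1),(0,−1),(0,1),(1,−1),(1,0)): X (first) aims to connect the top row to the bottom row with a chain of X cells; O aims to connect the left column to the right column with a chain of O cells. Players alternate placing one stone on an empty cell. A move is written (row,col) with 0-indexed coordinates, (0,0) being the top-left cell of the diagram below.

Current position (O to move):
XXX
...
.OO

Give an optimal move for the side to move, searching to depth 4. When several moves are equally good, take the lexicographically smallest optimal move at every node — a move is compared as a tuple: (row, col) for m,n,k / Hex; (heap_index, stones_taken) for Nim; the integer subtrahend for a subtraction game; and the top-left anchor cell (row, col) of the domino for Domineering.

O's best at [XXX/.../.OO]: (1,0)

p1 O@[XXX/.../.OO]: (1,0)[XXX/O../.OO]+1* (1,1)[XXX/.O./.OO]+1 (1,2)[XXX/..O/.OO]-1 (2,0)[XXX/.../OOO]+1
p2 X@[XXX/O../.OO]: (1,1)[XXX/OX./.OO]-1* (1,2)[XXX/O.X/.OO]-1 (2,0)[XXX/O../XOO]-1
p3 O@[XXX/OX./.OO]: (1,2)[XXX/OXO/.OO]-1 (2,0)[XXX/OX./OOO]+1*
p4 X@[XXX/OX./OOO] terminal -1; root [XXX/.../.OO] d4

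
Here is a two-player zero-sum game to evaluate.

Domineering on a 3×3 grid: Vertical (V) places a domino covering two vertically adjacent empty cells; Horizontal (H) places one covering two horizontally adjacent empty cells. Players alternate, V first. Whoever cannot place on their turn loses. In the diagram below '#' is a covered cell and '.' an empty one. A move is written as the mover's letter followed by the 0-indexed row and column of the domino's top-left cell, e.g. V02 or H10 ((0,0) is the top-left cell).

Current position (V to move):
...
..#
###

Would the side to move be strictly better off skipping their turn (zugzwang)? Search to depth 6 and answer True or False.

[.../..#/###] V move#1: V00:-1/#../#.#/###, V01:+1/.#./.##/###*
[.#./.##/###] end (terminal -1, H#2); searched .../..#/### to 6
pass branch (H moves first from the same position):
  | [.../..#/###] H move#1: H00:+1/##./..#/###*, H01:-1/.##/..#/###, H10:+1/.../###/###
  | [##./..#/###] end (terminal -1, V#2); searched .../..#/### to 6
V moving scores +1; V passing scores -1

zugzwang(.../..#/###, V) = False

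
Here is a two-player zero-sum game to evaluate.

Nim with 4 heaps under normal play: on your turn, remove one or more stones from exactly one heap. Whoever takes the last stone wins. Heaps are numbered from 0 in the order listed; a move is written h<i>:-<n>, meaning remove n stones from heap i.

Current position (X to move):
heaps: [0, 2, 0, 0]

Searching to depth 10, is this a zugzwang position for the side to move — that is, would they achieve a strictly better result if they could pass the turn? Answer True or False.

[(0,2,0,0)] X move#1: h1:-1:-1/(0,1,0,0), h1:-2:+1/(0,0,0,0)*
[(0,0,0,0)] end (terminal -1, O#2); searched (0,2,0,0) to 10
if X skipped the turn, O would face:
~ [(0,2,0,0)] O move#1: h1:-1:-1/(0,1,0,0), h1:-2:+1/(0,0,0,0)*
~ [(0,0,0,0)] end (terminal -1, X#2); searched (0,2,0,0) to 10
compare (X): move=+1 vs pass=-1

zugzwang((0,2,0,0), X) = False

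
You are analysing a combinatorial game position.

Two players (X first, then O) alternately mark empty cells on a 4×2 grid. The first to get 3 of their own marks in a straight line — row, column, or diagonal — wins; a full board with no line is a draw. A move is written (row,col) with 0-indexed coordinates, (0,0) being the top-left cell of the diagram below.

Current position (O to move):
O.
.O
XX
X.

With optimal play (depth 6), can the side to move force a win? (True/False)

O winning at [O./.O/XX/X.]: False

p1 O@[O./.O/XX/X.]: (0,1)[OO/.O/XX/X.]-1 (1,0)[O./OO/XX/X.]+0* (3,1)[O./.O/XX/XO]-1
p2 X@[O./OO/XX/X.]: (0,1)[OX/OO/XX/X.]+0* (3,1)[O./OO/XX/XX]+0
p3 O@[OX/OO/XX/X.]: (3,1)[OX/OO/XX/XO]+0*
p4 X@[OX/OO/XX/XO] terminal +0; root [O./.O/XX/X.] d6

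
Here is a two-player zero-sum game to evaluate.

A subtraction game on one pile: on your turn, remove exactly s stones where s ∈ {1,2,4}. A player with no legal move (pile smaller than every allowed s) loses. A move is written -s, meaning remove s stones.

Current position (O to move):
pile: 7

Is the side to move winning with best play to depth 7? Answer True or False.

ply 1, O at 7 | -1=+1→6*; -2=-1→5; -4=+1→3
ply 2, X at 6 | -1=-1→5*; -2=-1→4; -4=-1→2
ply 3, O at 5 | -1=-1→4; -2=+1→3*; -4=-1→1
ply 4, X at 3 | -1=-1→2*; -2=-1→1
ply 5, O at 2 | -1=-1→1; -2=+1→0*
ply 6: 0 is terminal -1 (X); from 7 depth 7

O winning at [7]: True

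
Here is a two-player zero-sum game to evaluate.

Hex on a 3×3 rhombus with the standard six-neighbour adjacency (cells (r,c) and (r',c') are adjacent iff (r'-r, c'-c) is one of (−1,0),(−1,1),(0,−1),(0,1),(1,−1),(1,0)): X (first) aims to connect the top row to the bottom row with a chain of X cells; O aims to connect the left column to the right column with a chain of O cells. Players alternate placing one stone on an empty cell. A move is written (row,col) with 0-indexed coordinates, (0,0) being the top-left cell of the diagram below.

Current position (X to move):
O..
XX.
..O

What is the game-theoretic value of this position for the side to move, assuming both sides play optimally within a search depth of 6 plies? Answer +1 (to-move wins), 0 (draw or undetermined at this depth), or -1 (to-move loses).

value(O../XX./..O, X) = +1

p1 X@[O../XX./..O]: (0,1)[OX./XX./..O]+1* (0,2)[O.X/XX./..O]+1 (1,2)[O../XXX/..O]+1 (2,0)[O../XX./X.O]+1 (2,1)[O../XX./.XO]+1
p2 O@[OX./XX./..O]: (0,2)[OXO/XX./..O]-1* (1,2)[OX./XXO/..O]-1 (2,0)[OX./XX./O.O]-1 (2,1)[OX./XX./.OO]-1
p3 X@[OXO/XX./..O]: (1,2)[OXO/XXX/..O]+1* (2,0)[OXO/XX./X.O]+1 (2,1)[OXO/XX./.XO]+1
p4 O@[OXO/XXX/..O]: (2,0)[OXO/XXX/O.O]-1* (2,1)[OXO/XXX/.OO]-1
p5 X@[OXO/XXX/O.O]: (2,1)[OXO/XXX/OXO]+1*
p6 O@[OXO/XXX/OXO] terminal -1; root [O../XX./..O] d6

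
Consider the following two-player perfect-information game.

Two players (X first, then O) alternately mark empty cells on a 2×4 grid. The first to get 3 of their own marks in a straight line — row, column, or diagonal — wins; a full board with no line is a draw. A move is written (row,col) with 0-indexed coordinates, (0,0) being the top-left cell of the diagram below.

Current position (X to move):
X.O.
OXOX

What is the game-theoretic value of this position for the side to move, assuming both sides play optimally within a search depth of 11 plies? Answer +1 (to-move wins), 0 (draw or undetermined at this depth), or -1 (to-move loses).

value(X.O./OXOX, X) = 0

p1 X@[X.O./OXOX]: (0,1)[XXO./OXOX]+0* (0,3)[X.OX/OXOX]+0
p2 O@[XXO./OXOX]: (0,3)[XXOO/OXOX]+0*
p3 X@[XXOO/OXOX] terminal +0; root [X.O./OXOX] d11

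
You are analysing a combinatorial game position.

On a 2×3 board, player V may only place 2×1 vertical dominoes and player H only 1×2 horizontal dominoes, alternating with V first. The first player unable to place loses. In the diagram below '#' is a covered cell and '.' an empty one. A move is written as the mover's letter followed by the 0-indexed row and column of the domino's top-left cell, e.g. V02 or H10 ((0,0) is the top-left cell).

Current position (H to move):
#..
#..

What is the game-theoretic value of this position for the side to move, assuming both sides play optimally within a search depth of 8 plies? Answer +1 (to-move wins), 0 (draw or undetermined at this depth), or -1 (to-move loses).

[#../#..] H move#1: H01:+1/###/#..*, H11:+1/#../###
[###/#..] end (terminal -1, V#2); searched #../#.. to 8

value(#../#.., H) = +1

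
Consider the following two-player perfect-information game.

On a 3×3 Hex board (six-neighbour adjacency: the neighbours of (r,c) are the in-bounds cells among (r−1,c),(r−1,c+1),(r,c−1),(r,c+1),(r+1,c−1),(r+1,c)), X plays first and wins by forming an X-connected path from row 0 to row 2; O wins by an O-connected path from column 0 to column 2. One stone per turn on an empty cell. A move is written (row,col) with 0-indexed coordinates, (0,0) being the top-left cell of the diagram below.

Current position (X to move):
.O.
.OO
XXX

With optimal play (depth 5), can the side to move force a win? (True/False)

X winning at [.O./.OO/XXX]: False

p1 X@[.O./.OO/XXX]: (0,0)[XO./.OO/XXX]-1* (0,2)[.OX/.OO/XXX]-1 (1,0)[.O./XOO/XXX]-1
p2 O@[XO./.OO/XXX]: (0,2)[XOO/.OO/XXX]-1 (1,0)[XO./OOO/XXX]+1*
p3 X@[XO./OOO/XXX] terminal -1; root [.O./.OO/XXX] d5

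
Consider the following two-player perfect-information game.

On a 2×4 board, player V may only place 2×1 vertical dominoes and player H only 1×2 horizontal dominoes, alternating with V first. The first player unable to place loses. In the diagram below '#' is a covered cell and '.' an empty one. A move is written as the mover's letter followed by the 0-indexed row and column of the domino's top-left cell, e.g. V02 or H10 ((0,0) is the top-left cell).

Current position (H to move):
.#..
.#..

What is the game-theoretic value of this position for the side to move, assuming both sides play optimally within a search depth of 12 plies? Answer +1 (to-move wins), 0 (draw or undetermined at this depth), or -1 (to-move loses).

[.#../.#..] H move#1: H02:+1/.###/.#..*, H12:+1/.#../.###
[.###/.#..] V move#2: V00:-1/####/##..*
[####/##..] H move#3: H12:+1/####/####*
[####/####] end (terminal -1, V#4); searched .#../.#.. to 12

value(.#../.#.., H) = +1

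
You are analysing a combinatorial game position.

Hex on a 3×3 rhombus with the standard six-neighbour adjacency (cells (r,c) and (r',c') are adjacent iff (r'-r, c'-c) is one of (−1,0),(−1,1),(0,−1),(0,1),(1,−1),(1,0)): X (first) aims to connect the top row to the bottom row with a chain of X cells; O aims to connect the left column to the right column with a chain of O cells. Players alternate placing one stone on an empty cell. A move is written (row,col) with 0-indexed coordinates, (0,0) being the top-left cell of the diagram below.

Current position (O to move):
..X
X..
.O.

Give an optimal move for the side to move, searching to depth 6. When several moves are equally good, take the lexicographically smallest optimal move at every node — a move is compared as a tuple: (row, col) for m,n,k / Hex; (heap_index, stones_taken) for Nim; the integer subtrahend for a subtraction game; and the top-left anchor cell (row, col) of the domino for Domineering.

ply 1, O at ..X/X../.O. | (0,0)=-1→O.X/X../.O.; (0,1)=-1→.OX/X../.O.; (1,1)=-1→..X/XO./.O.; (1,2)=-1→..X/X.O/.O.; (2,0)=+1→..X/X../OO.*; (2,2)=-1→..X/X../.OO
ply 2, X at ..X/X../OO. | (0,0)=-1→X.X/X../OO.*; (0,1)=-1→.XX/X../OO.; (1,1)=-1→..X/XX./OO.; (1,2)=-1→..X/X.X/OO.; (2,2)=-1→..X/X../OOX
ply 3, O at X.X/X../OO. | (0,1)=+1→XOX/X../OO.*; (1,1)=+1→X.X/XO./OO.; (1,2)=+1→X.X/X.O/OO.; (2,2)=+1→X.X/X../OOO
ply 4, X at XOX/X../OO. | (1,1)=-1→XOX/XX./OO.*; (1,2)=-1→XOX/X.X/OO.; (2,2)=-1→XOX/X../OOX
ply 5, O at XOX/XX./OO. | (1,2)=+1→XOX/XXO/OO.*; (2,2)=+1→XOX/XX./OOO
ply 6: XOX/XXO/OO. is terminal -1 (X); from ..X/X../.O. depth 6

O's best at [..X/X../.O.]: (2,0)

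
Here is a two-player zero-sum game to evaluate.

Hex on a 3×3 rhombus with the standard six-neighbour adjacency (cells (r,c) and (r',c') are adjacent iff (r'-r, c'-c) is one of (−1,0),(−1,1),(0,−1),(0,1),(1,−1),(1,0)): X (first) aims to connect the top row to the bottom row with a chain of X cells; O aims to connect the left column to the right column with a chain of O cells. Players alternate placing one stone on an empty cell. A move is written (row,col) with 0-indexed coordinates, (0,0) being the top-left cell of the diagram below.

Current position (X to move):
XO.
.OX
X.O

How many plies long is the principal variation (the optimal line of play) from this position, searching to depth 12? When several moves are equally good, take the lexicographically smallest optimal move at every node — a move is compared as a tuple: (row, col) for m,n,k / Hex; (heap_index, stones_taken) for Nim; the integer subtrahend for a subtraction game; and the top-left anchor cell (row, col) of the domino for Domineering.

p1 X@[XO./.OX/X.O]: (0,2)[XOX/.OX/X.O]+1* (1,0)[XO./XOX/X.O]+1 (2,1)[XO./.OX/XXO]+1
p2 O@[XOX/.OX/X.O]: (1,0)[XOX/OOX/X.O]-1* (2,1)[XOX/.OX/XOO]-1
p3 X@[XOX/OOX/X.O]: (2,1)[XOX/OOX/XXO]+1*
p4 O@[XOX/OOX/XXO] terminal -1; root [XO./.OX/X.O] d12

PV length from [XO./.OX/X.O]: 3 plies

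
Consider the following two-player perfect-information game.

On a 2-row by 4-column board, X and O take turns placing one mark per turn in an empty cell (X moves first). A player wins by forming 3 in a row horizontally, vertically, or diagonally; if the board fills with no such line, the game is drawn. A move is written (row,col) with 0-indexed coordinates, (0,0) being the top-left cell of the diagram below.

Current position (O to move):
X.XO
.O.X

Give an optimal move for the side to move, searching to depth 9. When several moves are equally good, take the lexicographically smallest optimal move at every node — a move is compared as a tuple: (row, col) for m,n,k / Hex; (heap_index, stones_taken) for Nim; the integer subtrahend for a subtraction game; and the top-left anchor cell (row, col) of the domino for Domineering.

ply 1, O at X.XO/.O.X | (0,1)=+0→XOXO/.O.X*; (1,0)=-1→X.XO/OO.X; (1,2)=-1→X.XO/.OOX
ply 2, X at XOXO/.O.X | (1,0)=+0→XOXO/XO.X*; (1,2)=+0→XOXO/.OXX
ply 3, O at XOXO/XO.X | (1,2)=+0→XOXO/XOOX*
ply 4: XOXO/XOOX is terminal +0 (X); from X.XO/.O.X depth 9

O's best at [X.XO/.O.X]: (0,1)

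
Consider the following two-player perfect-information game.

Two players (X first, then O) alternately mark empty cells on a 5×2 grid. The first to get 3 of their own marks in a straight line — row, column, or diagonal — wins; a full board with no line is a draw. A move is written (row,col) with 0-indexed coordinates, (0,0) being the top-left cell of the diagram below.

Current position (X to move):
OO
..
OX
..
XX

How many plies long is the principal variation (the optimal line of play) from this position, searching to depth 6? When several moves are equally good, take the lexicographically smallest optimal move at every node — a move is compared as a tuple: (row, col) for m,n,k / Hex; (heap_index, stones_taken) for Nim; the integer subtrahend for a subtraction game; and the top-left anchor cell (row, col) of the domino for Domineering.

PV length from [OO/../OX/../XX]: 1 ply

ply 1, X at OO/../OX/../XX | (1,0)=+0→OO/X./OX/../XX; (1,1)=-1→OO/.X/OX/../XX; (3,0)=-1→OO/../OX/X./XX; (3,1)=+1→OO/../OX/.X/XX*
ply 2: OO/../OX/.X/XX is terminal -1 (O); from OO/../OX/../XX depth 6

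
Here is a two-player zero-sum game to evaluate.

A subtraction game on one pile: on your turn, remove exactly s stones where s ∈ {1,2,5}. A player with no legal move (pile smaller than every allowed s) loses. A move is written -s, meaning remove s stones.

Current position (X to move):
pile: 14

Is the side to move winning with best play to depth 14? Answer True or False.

X winning at [14]: True

[14] X move#1: -1:-1/13, -2:+1/12*, -5:+1/9
[12] O move#2: -1:-1/11*, -2:-1/10, -5:-1/7
[11] X move#3: -1:-1/10, -2:+1/9*, -5:+1/6
[9] O move#4: -1:-1/8*, -2:-1/7, -5:-1/4
[8] X move#5: -1:-1/7, -2:+1/6*, -5:+1/3
[6] O move#6: -1:-1/5*, -2:-1/4, -5:-1/1
[5] X move#7: -1:-1/4, -2:+1/3*, -5:+1/0
[3] O move#8: -1:-1/2*, -2:-1/1
[2] X move#9: -1:-1/1, -2:+1/0*
[0] end (terminal -1, O#10); searched 14 to 14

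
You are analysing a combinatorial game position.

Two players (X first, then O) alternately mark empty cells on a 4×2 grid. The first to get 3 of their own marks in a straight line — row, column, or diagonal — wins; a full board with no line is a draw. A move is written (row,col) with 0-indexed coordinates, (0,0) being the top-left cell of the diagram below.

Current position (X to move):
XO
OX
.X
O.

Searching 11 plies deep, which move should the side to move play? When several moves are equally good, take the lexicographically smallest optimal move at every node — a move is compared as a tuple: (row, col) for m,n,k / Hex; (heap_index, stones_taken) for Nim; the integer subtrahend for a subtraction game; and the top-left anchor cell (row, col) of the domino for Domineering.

ply 1, X at XO/OX/.X/O. | (2,0)=+0→XO/OX/XX/O.; (3,1)=+1→XO/OX/.X/OX*
ply 2: XO/OX/.X/OX is terminal -1 (O); from XO/OX/.X/O. depth 11

X's best at [XO/OX/.X/O.]: (3,1)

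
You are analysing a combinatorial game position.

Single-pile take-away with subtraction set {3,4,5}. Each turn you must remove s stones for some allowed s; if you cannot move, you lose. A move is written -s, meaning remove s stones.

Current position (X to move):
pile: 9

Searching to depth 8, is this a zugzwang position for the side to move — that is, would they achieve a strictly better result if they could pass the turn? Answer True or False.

zugzwang(9, X) = True

[9] X move#1: -3:-1/6*, -4:-1/5, -5:-1/4
[6] O move#2: -3:-1/3, -4:+1/2*, -5:+1/1
[2] end (terminal -1, X#3); searched 9 to 8
if X skipped the turn, O would face:
~ [9] O move#1: -3:-1/6*, -4:-1/5, -5:-1/4
~ [6] X move#2: -3:-1/3, -4:+1/2*, -5:+1/1
~ [2] end (terminal -1, O#3); searched 9 to 8
compare (X): move=-1 vs pass=+1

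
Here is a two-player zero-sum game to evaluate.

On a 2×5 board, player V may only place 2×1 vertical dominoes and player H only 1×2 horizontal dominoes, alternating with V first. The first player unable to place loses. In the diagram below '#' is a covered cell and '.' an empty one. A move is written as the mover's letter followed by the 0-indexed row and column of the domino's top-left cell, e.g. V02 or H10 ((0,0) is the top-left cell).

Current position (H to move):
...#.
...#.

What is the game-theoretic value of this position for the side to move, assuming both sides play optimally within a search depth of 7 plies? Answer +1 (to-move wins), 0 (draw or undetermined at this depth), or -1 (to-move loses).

value(...#./...#., H) = -1

ply 1, H at ...#./...#. | H00=-1→##.#./...#.*; H01=-1→.###./...#.; H10=-1→...#./##.#.; H11=-1→...#./.###.
ply 2, V at ##.#./...#. | V02=+1→####./..##.*; V04=-1→##.##/...##
ply 3, H at ####./..##. | H10=-1→####./####.*
ply 4, V at ####./####. | V04=+1→#####/#####*
ply 5: #####/##### is terminal -1 (H); from ...#./...#. depth 7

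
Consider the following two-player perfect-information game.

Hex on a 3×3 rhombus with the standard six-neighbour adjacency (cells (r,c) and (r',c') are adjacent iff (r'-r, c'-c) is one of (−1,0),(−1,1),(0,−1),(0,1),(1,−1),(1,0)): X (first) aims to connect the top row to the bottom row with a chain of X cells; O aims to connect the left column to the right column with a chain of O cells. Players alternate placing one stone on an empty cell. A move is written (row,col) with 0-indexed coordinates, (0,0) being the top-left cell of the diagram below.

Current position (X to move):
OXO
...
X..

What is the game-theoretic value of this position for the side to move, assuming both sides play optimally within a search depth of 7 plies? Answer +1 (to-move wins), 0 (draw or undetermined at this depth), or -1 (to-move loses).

p1 X@[OXO/.../X..]: (1,0)[OXO/X../X..]+1* (1,1)[OXO/.X./X..]+1 (1,2)[OXO/..X/X..]+1 (2,1)[OXO/.../XX.]+1 (2,2)[OXO/.../X.X]+1
p2 O@[OXO/X../X..] terminal -1; root [OXO/.../X..] d7

value(OXO/.../X.., X) = +1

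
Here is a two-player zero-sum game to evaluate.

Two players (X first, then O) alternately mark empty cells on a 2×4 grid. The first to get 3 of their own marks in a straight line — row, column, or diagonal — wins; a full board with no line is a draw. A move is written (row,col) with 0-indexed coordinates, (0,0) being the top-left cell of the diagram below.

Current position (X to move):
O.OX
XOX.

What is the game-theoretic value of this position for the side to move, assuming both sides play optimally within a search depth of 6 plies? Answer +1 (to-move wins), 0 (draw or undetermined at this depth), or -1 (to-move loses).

ply 1, X at O.OX/XOX. | (0,1)=+0→OXOX/XOX.*; (1,3)=-1→O.OX/XOXX
ply 2, O at OXOX/XOX. | (1,3)=+0→OXOX/XOXO*
ply 3: OXOX/XOXO is terminal +0 (X); from O.OX/XOX. depth 6

value(O.OX/XOX., X) = 0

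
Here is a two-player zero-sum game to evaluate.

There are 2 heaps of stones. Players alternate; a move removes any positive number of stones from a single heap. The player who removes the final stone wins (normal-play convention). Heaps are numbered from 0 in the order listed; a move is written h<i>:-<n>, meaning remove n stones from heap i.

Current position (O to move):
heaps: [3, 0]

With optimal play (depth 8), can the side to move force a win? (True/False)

O winning at [(3,0)]: True

p1 O@[(3,0)]: h0:-1[(2,0)]-1 h0:-2[(1,0)]-1 h0:-3[(0,0)]+1*
p2 X@[(0,0)] terminal -1; root [(3,0)] d8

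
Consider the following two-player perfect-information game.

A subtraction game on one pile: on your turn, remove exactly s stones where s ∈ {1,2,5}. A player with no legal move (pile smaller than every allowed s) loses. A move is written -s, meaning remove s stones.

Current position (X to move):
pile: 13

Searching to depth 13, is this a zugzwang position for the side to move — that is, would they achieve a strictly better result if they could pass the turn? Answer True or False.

ply 1, X at 13 | -1=+1→12*; -2=-1→11; -5=-1→8
ply 2, O at 12 | -1=-1→11*; -2=-1→10; -5=-1→7
ply 3, X at 11 | -1=-1→10; -2=+1→9*; -5=+1→6
ply 4, O at 9 | -1=-1→8*; -2=-1→7; -5=-1→4
ply 5, X at 8 | -1=-1→7; -2=+1→6*; -5=+1→3
ply 6, O at 6 | -1=-1→5*; -2=-1→4; -5=-1→1
ply 7, X at 5 | -1=-1→4; -2=+1→3*; -5=+1→0
ply 8, O at 3 | -1=-1→2*; -2=-1→1
ply 9, X at 2 | -1=-1→1; -2=+1→0*
ply 10: 0 is terminal -1 (O); from 13 depth 13
if X skipped the turn, O would face:
~ ply 1, O at 13 | -1=+1→12*; -2=-1→11; -5=-1→8
~ ply 2, X at 12 | -1=-1→11*; -2=-1→10; -5=-1→7
~ ply 3, O at 11 | -1=-1→10; -2=+1→9*; -5=+1→6
~ ply 4, X at 9 | -1=-1→8*; -2=-1→7; -5=-1→4
~ ply 5, O at 8 | -1=-1→7; -2=+1→6*; -5=+1→3
~ ply 6, X at 6 | -1=-1→5*; -2=-1→4; -5=-1→1
~ ply 7, O at 5 | -1=-1→4; -2=+1→3*; -5=+1→0
~ ply 8, X at 3 | -1=-1→2*; -2=-1→1
~ ply 9, O at 2 | -1=-1→1; -2=+1→0*
~ ply 10: 0 is terminal -1 (X); from 13 depth 13
compare (X): move=+1 vs pass=-1

zugzwang(13, X) = False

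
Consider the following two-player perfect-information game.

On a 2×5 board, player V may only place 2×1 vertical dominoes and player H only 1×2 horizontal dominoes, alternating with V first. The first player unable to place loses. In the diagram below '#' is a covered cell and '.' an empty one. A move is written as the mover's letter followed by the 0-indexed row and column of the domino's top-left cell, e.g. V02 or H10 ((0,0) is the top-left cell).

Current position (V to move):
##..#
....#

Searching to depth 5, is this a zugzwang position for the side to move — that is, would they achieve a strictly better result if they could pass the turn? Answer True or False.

zugzwang(##..#/....#, V) = False

p1 V@[##..#/....#]: V02[###.#/..#.#]+1* V03[##.##/...##]-1
p2 H@[###.#/..#.#]: H10[###.#/###.#]-1*
p3 V@[###.#/###.#]: V03[#####/#####]+1*
p4 H@[#####/#####] terminal -1; root [##..#/....#] d5
suppose V passes — search the same position with H to move:
pass> p1 H@[##..#/....#]: H02[#####/....#]+1* H10[##..#/##..#]-1 H11[##..#/.##.#]-1 H12[##..#/..###]+1
pass> p2 V@[#####/....#] terminal -1; root [##..#/....#] d5
for V: play +1, pass -1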